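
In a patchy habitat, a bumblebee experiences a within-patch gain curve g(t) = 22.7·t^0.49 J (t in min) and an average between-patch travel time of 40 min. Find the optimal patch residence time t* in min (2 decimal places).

38.43 min

Optimal t* satisfies g'(t*) = g(t*)/(T + t*).
g'(t) = 0.49·22.7·t^-0.51. Setting 0.49·22.7·t^-0.51 = 22.7·t^0.49/(40+t) gives 0.49(40+t) = t, so 0.51·t = 0.49×40.
t* = 0.49×40/0.51 = 38.43 min.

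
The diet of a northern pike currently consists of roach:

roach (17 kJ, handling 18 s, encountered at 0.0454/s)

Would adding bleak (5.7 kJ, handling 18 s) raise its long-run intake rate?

No

Current rate: (0.0454×17)/(1 + 0.0454×18) = 0.4247 kJ/s.
Profitability of bleak: 5.7/18 = 0.3167 kJ/s.
0.3167 < 0.4247, so adding bleak would lower the average — exclude it.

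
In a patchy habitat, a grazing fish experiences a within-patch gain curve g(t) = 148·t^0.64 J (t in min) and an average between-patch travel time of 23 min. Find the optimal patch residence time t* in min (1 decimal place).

Optimal t* satisfies g'(t*) = g(t*)/(T + t*).
g'(t) = 0.64·148·t^-0.36. Setting 0.64·148·t^-0.36 = 148·t^0.64/(23+t) gives 0.64(23+t) = t, so 0.36·t = 0.64×23.
t* = 0.64×23/0.36 = 40.89 min.

40.9 min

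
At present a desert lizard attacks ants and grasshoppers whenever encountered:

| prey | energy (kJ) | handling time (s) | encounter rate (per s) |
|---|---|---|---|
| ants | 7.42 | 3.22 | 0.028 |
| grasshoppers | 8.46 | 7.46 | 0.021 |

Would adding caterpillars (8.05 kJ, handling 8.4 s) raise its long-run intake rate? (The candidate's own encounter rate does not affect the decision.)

Yes

On ants and grasshoppers alone, R = ΣλE/(1+Σλh) = 0.3854/1.247 = 0.3091 kJ/s.
Profitability of caterpillars: 8.05/8.4 = 0.9583 kJ/s.
Since 0.9583 > R, including caterpillars increases the long-run rate.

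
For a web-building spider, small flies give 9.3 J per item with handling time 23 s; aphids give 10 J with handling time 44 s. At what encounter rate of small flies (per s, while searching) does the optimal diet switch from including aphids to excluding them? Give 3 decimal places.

The zero-one rule: include aphids iff E₂/h₂ > λE₁/(1+λh₁). Equality gives the switch point.
λE₁h₂ = E₂ + λE₂h₁ ⇒ λ = E₂/(E₁h₂ − E₂h₁) = 10/(409.2 − 230) = 0.0558 per s.

0.056 per s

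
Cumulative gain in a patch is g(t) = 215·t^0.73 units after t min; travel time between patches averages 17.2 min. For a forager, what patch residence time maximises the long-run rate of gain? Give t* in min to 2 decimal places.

Optimal t* satisfies g'(t*) = g(t*)/(T + t*).
g'(t) = 0.73·215·t^-0.27. Setting 0.73·215·t^-0.27 = 215·t^0.73/(17.2+t) gives 0.73(17.2+t) = t, so 0.27·t = 0.73×17.2.
t* = 0.73×17.2/0.27 = 46.5 min.

46.50 min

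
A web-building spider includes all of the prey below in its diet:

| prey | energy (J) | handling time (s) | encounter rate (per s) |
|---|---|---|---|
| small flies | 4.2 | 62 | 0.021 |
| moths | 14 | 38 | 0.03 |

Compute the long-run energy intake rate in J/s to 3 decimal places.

Energy encountered per unit search time: 0.021×4.2 + 0.03×14 = 0.5082 J/s.
Handling time per unit search time: 0.021×62 + 0.03×38 = 2.442.
Rate = 0.5082/(1 + 2.442) = 0.1476 J/s.

0.148 J/s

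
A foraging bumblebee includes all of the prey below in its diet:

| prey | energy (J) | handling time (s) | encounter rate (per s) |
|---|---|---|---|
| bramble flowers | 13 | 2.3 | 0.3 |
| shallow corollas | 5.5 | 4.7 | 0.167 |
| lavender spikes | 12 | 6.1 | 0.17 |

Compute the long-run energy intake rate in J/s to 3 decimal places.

1.953 J/s

Energy encountered per unit search time: 0.3×13 + 0.167×5.5 + 0.17×12 = 6.859 J/s.
Handling time per unit search time: 0.3×2.3 + 0.167×4.7 + 0.17×6.1 = 2.512.
Rate = 6.859/(1 + 2.512) = 1.953 J/s.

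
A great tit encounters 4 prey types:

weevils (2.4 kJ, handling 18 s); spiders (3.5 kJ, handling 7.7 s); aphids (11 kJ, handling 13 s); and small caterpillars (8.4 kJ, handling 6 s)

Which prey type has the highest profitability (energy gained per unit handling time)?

small caterpillars

Profitability E/h (kJ/s): weevils = 2.4/18 = 0.133, spiders = 3.5/7.7 = 0.455, aphids = 11/13 = 0.846, small caterpillars = 8.4/6 = 1.4.
Ranked: small caterpillars > aphids > spiders > weevils.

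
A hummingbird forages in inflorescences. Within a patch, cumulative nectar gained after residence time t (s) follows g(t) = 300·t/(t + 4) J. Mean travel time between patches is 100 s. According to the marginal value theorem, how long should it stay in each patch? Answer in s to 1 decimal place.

By the marginal value theorem, leave when the instantaneous gain rate g'(t) equals the habitat-wide average g(t)/(T + t).
g'(t) = 300·4/(t + 4)². Setting 300·4/(t+4)² = 300t/[(t+4)(100+t)] gives 4(100+t) = t(t+4), so t² = 4×100 = 400.
t* = √400 = 20 s.

20.0 s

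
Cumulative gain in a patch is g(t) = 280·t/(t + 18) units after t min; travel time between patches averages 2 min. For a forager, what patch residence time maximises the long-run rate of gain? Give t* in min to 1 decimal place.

Optimal t* satisfies g'(t*) = g(t*)/(T + t*).
g'(t) = 280·18/(t + 18)². Setting 280·18/(t+18)² = 280t/[(t+18)(2+t)] gives 18(2+t) = t(t+18), so t² = 18×2 = 36.
t* = √36 = 6 min.

6.0 min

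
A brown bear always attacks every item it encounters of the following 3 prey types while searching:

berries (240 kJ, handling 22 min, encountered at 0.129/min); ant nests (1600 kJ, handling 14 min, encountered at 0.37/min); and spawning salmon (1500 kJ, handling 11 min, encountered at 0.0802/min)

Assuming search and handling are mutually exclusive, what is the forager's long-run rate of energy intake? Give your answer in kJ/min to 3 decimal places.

R = Σλ_iE_i / (1 + Σλ_ih_i)
Numerator: 0.129×240 + 0.37×1600 + 0.0802×1500 = 743.3
Denominator: 1 + 0.129×22 + 0.37×14 + 0.0802×11 = 9.9
R = 743.3/9.9 = 75.08 kJ/min

75.075 kJ/min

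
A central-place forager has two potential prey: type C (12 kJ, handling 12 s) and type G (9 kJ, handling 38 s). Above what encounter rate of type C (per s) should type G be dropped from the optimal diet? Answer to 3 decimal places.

0.026 per s

The zero-one rule: include type G iff E₂/h₂ > λE₁/(1+λh₁). Equality gives the switch point.
λE₁h₂ = E₂ + λE₂h₁ ⇒ λ = E₂/(E₁h₂ − E₂h₁) = 9/(456 − 108) = 0.02586 per s.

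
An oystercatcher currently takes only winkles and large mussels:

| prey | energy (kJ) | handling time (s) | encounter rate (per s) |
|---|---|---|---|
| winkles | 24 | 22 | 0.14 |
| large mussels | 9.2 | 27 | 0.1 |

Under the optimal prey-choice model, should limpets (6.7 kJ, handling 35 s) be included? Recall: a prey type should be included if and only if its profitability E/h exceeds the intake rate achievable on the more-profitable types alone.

On winkles and large mussels alone, R = ΣλE/(1+Σλh) = 4.28/6.78 = 0.6313 kJ/s.
Profitability of limpets: 6.7/35 = 0.1914 kJ/s.
Since 0.1914 < R, time spent handling limpets is better spent searching.

No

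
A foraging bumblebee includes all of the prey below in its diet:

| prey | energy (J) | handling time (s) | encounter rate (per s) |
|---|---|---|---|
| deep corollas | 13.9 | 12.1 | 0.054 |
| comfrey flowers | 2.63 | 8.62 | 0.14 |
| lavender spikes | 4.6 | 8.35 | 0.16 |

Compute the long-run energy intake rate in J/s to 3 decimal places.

R = Σλ_iE_i / (1 + Σλ_ih_i)
Numerator: 0.054×13.9 + 0.14×2.63 + 0.16×4.6 = 1.855
Denominator: 1 + 0.054×12.1 + 0.14×8.62 + 0.16×8.35 = 4.196
R = 1.855/4.196 = 0.442 J/s

0.442 J/s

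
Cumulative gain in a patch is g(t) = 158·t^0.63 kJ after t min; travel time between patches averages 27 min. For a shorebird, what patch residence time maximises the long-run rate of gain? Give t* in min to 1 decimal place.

46.0 min

Optimal t* satisfies g'(t*) = g(t*)/(T + t*).
g'(t) = 0.63·158·t^-0.37. Setting 0.63·158·t^-0.37 = 158·t^0.63/(27+t) gives 0.63(27+t) = t, so 0.37·t = 0.63×27.
t* = 0.63×27/0.37 = 45.97 min.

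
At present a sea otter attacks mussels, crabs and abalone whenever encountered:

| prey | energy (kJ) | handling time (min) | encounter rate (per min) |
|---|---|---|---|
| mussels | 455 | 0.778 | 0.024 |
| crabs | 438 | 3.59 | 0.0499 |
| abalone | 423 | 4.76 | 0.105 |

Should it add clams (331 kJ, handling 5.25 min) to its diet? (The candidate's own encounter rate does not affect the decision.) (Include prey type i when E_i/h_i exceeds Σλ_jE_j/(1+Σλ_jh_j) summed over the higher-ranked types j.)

On mussels, crabs and abalone alone, R = ΣλE/(1+Σλh) = 77.19/1.698 = 45.47 kJ/min.
clams: E/h = 331/5.25 = 63.05 kJ/min.
Since 63.05 > R, including clams increases the long-run rate.

Yes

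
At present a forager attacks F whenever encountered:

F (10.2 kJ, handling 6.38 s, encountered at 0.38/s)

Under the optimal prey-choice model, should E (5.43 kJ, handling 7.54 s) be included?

No

Current rate: (0.38×10.2)/(1 + 0.38×6.38) = 1.132 kJ/s.
E: E/h = 5.43/7.54 = 0.7202 kJ/s.
0.7202 < 1.132, so adding E would lower the average — exclude it.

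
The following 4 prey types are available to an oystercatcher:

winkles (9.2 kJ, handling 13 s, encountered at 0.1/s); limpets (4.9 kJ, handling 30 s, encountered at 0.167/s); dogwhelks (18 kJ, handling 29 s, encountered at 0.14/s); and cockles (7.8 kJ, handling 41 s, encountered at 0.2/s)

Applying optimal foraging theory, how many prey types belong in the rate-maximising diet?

2

Rank by E/h (kJ/s): winkles 0.708, dogwhelks 0.621, cockles 0.19, limpets 0.163. Include each in turn until the next type's E/h falls below the running intake rate.
Rate on top 1: 0.4. dogwhelks: 0.621 > 0.4 → include.
Rate on top 2: 0.5409. cockles: 0.19 < 0.5409 → exclude; stop.
Optimal diet: winkles, dogwhelks — 2 of 4 types.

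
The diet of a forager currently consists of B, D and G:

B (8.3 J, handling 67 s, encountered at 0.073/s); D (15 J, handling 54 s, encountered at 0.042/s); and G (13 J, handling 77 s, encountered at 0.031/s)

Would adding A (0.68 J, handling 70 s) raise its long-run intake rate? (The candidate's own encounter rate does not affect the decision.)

On B, D and G alone, R = ΣλE/(1+Σλh) = 1.639/10.55 = 0.1554 J/s.
A: E/h = 0.68/70 = 0.009714 J/s.
0.009714 < 0.1554, so adding A would lower the average — exclude it.

No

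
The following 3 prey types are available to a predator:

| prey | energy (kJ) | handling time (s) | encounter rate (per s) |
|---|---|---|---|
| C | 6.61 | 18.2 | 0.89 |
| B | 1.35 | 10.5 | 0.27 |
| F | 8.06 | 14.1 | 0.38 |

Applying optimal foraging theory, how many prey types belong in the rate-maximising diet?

E/h in descending order: F 0.572, C 0.363, B 0.129 kJ/s. The optimal diet is the largest prefix of this list for which every included type satisfies E_i/h_i > R on the types above it.
Rate on top 1: 0.4817. C: 0.363 < 0.4817 → exclude; stop.
Optimal diet: F — 1 of 3 types.

1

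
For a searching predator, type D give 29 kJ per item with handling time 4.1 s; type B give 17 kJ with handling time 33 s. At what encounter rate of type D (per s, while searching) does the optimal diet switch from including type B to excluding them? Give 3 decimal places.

0.019 per s

The zero-one rule: include type B iff E₂/h₂ > λE₁/(1+λh₁). Equality gives the switch point.
λE₁h₂ = E₂ + λE₂h₁ ⇒ λ = E₂/(E₁h₂ − E₂h₁) = 17/(957 − 69.7) = 0.01916 per s.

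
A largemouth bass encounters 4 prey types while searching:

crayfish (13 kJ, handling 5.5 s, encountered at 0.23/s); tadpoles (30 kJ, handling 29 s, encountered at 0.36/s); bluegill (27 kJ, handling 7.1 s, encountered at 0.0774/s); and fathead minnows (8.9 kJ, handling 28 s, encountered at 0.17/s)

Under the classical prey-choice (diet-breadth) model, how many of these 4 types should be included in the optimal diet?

Profitabilities (E/h, kJ/s): bluegill 3.8, crayfish 2.36, tadpoles 1.03, fathead minnows 0.318. Add prey in this order while the next type's profitability exceeds the intake rate on those already taken.
Rate on top 1: 1.349. crayfish: 2.36 > 1.349 → include.
Rate on top 2: 1.805. tadpoles: 1.03 < 1.805 → exclude; stop.
Optimal diet: bluegill, crayfish — 2 of 4 types.

2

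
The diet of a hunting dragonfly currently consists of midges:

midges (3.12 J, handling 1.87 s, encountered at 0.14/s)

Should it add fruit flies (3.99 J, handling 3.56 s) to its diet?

On midges alone, R = ΣλE/(1+Σλh) = 0.4368/1.262 = 0.3462 J/s.
Profitability of fruit flies: 3.99/3.56 = 1.121 J/s.
Since 1.121 > R, including fruit flies increases the long-run rate.

Yes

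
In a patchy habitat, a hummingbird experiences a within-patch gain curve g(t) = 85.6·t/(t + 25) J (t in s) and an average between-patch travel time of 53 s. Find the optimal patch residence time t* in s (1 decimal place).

By the marginal value theorem, leave when the instantaneous gain rate g'(t) equals the habitat-wide average g(t)/(T + t).
g'(t) = 85.6·25/(t + 25)². Setting 85.6·25/(t+25)² = 85.6t/[(t+25)(53+t)] gives 25(53+t) = t(t+25), so t² = 25×53 = 1325.
t* = √1325 = 36.4 s.

36.4 s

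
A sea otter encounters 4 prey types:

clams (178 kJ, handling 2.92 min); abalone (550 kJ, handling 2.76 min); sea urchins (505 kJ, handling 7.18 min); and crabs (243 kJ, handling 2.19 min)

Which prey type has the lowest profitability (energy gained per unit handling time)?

In descending order of E/h:
abalone: 550/2.76 = 199 kJ/min
crabs: 243/2.19 = 111 kJ/min
sea urchins: 505/7.18 = 70.3 kJ/min
clams: 178/2.92 = 61 kJ/min

clams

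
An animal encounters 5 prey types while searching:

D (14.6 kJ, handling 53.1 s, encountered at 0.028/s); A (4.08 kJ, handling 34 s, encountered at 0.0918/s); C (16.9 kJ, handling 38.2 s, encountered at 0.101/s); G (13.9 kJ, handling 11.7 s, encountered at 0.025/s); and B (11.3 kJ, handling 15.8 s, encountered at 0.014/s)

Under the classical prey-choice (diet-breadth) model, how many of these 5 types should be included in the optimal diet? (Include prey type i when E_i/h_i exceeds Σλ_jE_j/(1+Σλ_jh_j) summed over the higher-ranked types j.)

Rank by E/h (kJ/s): G 1.19, B 0.715, C 0.442, D 0.275, A 0.12. Include each in turn until the next type's E/h falls below the running intake rate.
Rate on top 1: 0.2689. B: 0.715 > 0.2689 → include.
Rate on top 2: 0.3341. C: 0.442 > 0.3341 → include.
Rate on top 3: 0.4119. D: 0.275 < 0.4119 → exclude; stop.
Optimal diet: G, B, C — 3 of 5 types.

3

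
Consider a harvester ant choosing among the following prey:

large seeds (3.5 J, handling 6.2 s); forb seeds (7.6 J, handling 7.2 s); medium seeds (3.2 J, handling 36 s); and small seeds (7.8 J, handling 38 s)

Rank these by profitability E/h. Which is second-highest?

In descending order of E/h:
forb seeds: 7.6/7.2 = 1.06 J/s
large seeds: 3.5/6.2 = 0.565 J/s
small seeds: 7.8/38 = 0.205 J/s
medium seeds: 3.2/36 = 0.0889 J/s

large seeds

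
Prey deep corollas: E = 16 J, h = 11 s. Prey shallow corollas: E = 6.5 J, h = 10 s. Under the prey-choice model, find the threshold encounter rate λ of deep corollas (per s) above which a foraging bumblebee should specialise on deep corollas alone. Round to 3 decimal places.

At the threshold, the rate on deep corollas alone equals the profitability of shallow corollas: λ·16/(1 + λ·11) = 6.5/10 = 0.65.
Rearranging, λ(16 − 0.65×11) = 0.65, so λ = 0.65/8.85 = 0.07345 per s.

0.073 per s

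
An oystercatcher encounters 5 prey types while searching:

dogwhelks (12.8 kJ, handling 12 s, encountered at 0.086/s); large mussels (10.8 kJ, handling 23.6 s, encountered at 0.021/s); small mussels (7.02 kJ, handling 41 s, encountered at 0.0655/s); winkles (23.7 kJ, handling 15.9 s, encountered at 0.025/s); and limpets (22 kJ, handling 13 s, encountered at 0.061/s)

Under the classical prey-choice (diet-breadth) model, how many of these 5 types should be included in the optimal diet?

Profitabilities (E/h, kJ/s): limpets 1.69, winkles 1.49, dogwhelks 1.07, large mussels 0.458, small mussels 0.171. Add prey in this order while the next type's profitability exceeds the intake rate on those already taken.
Rate on top 1: 0.7485. winkles: 1.49 > 0.7485 → include.
Rate on top 2: 0.8831. dogwhelks: 1.07 > 0.8831 → include.
Rate on top 3: 0.9419. large mussels: 0.458 < 0.9419 → exclude; stop.
Optimal diet: limpets, winkles, dogwhelks — 3 of 5 types.

3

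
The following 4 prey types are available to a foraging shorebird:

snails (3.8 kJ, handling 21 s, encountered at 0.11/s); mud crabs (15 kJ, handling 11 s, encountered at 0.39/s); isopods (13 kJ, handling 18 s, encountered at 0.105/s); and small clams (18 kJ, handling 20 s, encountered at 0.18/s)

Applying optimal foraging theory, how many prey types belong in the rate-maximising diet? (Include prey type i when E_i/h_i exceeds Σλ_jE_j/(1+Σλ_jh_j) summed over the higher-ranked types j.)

1

Profitabilities (E/h, kJ/s): mud crabs 1.36, small clams 0.9, isopods 0.722, snails 0.181. Add prey in this order while the next type's profitability exceeds the intake rate on those already taken.
Rate on top 1: 1.106. small clams: 0.9 < 1.106 → exclude; stop.
Optimal diet: mud crabs — 1 of 4 types.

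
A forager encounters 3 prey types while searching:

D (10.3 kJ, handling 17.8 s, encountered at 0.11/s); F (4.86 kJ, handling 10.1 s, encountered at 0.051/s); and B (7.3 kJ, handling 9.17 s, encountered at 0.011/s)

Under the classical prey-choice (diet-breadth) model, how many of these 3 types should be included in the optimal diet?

3

Rank by E/h (kJ/s): B 0.796, D 0.579, F 0.481. Include each in turn until the next type's E/h falls below the running intake rate.
Rate on top 1: 0.07294. D: 0.579 > 0.07294 → include.
Rate on top 2: 0.3966. F: 0.481 > 0.3966 → include.
Optimal diet: B, D, F — 3 of 3 types.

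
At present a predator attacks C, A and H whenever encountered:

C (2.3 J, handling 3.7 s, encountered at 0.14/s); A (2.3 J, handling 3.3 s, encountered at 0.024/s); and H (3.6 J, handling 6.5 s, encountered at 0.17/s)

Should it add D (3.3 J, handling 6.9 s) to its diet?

Intake rate on the current diet: R = (0.14×2.3 + 0.024×2.3 + 0.17×3.6) / (1 + 0.14×3.7 + 0.024×3.3 + 0.17×6.5) = 0.9892/2.702 = 0.3661 J/s.
D: E/h = 3.3/6.9 = 0.4783 J/s.
Since 0.4783 > R, including D increases the long-run rate.

Yes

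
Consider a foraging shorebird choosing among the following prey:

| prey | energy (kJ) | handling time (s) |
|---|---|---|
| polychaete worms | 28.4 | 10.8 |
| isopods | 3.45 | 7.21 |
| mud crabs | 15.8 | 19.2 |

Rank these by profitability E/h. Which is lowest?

Profitability E/h (kJ/s): polychaete worms = 28.4/10.8 = 2.63, isopods = 3.45/7.21 = 0.479, mud crabs = 15.8/19.2 = 0.823.
Ranked: polychaete worms > mud crabs > isopods.

isopods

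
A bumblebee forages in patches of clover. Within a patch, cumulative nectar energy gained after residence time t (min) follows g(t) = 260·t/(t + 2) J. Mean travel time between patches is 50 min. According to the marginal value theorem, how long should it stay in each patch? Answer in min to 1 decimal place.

Optimal t* satisfies g'(t*) = g(t*)/(T + t*).
g'(t) = 260·2/(t + 2)². Setting 260·2/(t+2)² = 260t/[(t+2)(50+t)] gives 2(50+t) = t(t+2), so t² = 2×50 = 100.
t* = √100 = 10 min.

10.0 min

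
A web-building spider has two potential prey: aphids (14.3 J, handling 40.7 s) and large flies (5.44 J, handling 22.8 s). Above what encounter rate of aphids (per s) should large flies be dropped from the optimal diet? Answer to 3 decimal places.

At the threshold, the rate on aphids alone equals the profitability of large flies: λ·14.3/(1 + λ·40.7) = 5.44/22.8 = 0.2386.
Rearranging, λ(14.3 − 0.2386×40.7) = 0.2386, so λ = 0.2386/4.589 = 0.05199 per s.

0.052 per s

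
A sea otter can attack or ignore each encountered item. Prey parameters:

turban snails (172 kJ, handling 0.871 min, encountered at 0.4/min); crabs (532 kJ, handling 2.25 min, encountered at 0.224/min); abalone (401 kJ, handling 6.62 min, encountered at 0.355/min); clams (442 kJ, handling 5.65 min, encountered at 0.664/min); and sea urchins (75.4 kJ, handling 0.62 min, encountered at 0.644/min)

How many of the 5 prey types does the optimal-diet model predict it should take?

Profitabilities (E/h, kJ/min): crabs 236, turban snails 197, sea urchins 122, clams 78.2, abalone 60.6. Add prey in this order while the next type's profitability exceeds the intake rate on those already taken.
Rate on top 1: 79.23. turban snails: 197 > 79.23 → include.
Rate on top 2: 101.5. sea urchins: 122 > 101.5 → include.
Rate on top 3: 105. clams: 78.2 < 105 → exclude; stop.
Optimal diet: crabs, turban snails, sea urchins — 3 of 5 types.

3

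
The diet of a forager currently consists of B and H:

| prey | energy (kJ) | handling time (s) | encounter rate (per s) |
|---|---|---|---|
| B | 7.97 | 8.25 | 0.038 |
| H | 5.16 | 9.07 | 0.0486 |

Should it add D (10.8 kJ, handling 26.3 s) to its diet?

On B and H alone, R = ΣλE/(1+Σλh) = 0.5536/1.754 = 0.3156 kJ/s.
D: E/h = 10.8/26.3 = 0.4106 kJ/s.
Since 0.4106 > R, including D increases the long-run rate.

Yes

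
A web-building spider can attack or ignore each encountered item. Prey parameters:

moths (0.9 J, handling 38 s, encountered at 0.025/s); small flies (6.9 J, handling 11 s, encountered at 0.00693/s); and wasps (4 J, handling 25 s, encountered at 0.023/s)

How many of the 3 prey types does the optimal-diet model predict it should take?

2

Rank by E/h (J/s): small flies 0.627, wasps 0.16, moths 0.0237. Include each in turn until the next type's E/h falls below the running intake rate.
Rate on top 1: 0.04443. wasps: 0.16 > 0.04443 → include.
Rate on top 2: 0.08467. moths: 0.0237 < 0.08467 → exclude; stop.
Optimal diet: small flies, wasps — 2 of 3 types.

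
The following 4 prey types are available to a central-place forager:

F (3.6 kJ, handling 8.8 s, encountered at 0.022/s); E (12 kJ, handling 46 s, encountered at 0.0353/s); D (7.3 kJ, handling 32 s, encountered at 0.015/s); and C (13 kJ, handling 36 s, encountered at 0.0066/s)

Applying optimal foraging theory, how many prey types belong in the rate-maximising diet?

Profitabilities (E/h, kJ/s): F 0.409, C 0.361, E 0.261, D 0.228. Add prey in this order while the next type's profitability exceeds the intake rate on those already taken.
Rate on top 1: 0.06635. C: 0.361 > 0.06635 → include.
Rate on top 2: 0.1153. E: 0.261 > 0.1153 → include.
Rate on top 3: 0.1927. D: 0.228 > 0.1927 → include.
Optimal diet: F, C, E, D — 4 of 4 types.

4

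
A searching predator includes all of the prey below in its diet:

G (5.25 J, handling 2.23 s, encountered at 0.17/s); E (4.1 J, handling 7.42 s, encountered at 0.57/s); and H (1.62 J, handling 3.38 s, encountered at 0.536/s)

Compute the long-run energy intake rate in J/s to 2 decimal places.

0.55 J/s

R = (0.17×5.25 + 0.57×4.1 + 0.536×1.62) / (1 + 0.17×2.23 + 0.57×7.42 + 0.536×3.38) = 4.098/7.42 = 0.5523 J/s.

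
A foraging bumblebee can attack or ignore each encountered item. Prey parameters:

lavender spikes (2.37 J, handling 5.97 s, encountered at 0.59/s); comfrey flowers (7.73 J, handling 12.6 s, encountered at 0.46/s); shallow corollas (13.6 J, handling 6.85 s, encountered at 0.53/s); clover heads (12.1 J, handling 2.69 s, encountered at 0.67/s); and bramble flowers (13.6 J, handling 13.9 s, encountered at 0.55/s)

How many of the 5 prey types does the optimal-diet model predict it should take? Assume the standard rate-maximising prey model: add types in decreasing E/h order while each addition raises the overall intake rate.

1

Rank by E/h (J/s): clover heads 4.5, shallow corollas 1.99, bramble flowers 0.978, comfrey flowers 0.613, lavender spikes 0.397. Include each in turn until the next type's E/h falls below the running intake rate.
Rate on top 1: 2.893. shallow corollas: 1.99 < 2.893 → exclude; stop.
Optimal diet: clover heads — 1 of 5 types.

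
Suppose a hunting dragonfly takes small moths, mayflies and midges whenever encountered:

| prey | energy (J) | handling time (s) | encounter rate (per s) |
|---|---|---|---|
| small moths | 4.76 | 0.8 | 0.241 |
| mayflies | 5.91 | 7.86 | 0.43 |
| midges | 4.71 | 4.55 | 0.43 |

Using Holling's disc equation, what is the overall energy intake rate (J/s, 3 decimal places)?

0.875 J/s

R = (0.241×4.76 + 0.43×5.91 + 0.43×4.71) / (1 + 0.241×0.8 + 0.43×7.86 + 0.43×4.55) = 5.714/6.529 = 0.8751 J/s.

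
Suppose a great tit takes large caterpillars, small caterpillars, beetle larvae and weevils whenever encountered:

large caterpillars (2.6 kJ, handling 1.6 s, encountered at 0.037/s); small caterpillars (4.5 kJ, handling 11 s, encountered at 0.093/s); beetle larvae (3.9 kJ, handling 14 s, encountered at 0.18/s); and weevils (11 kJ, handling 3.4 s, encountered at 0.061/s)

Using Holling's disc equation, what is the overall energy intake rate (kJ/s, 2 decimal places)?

0.39 kJ/s

R = (0.037×2.6 + 0.093×4.5 + 0.18×3.9 + 0.061×11) / (1 + 0.037×1.6 + 0.093×11 + 0.18×14 + 0.061×3.4) = 1.888/4.81 = 0.3925 kJ/s.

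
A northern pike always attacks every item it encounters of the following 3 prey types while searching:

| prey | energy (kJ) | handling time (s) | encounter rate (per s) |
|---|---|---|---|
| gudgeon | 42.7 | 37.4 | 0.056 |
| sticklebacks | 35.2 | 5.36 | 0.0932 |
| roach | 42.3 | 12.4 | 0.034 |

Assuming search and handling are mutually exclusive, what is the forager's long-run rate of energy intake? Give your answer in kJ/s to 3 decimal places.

Energy encountered per unit search time: 0.056×42.7 + 0.0932×35.2 + 0.034×42.3 = 7.11 kJ/s.
Handling time per unit search time: 0.056×37.4 + 0.0932×5.36 + 0.034×12.4 = 3.016.
Rate = 7.11/(1 + 3.016) = 1.771 kJ/s.

1.771 kJ/s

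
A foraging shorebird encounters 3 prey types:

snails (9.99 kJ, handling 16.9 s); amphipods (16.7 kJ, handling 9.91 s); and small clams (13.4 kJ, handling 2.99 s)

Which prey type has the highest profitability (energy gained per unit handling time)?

small clams

Profitability E/h (kJ/s): snails = 9.99/16.9 = 0.591, amphipods = 16.7/9.91 = 1.69, small clams = 13.4/2.99 = 4.48.
Ranked: small clams > amphipods > snails.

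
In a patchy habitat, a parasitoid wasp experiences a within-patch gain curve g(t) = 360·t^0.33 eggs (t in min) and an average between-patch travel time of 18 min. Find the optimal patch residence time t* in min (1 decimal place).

8.9 min

Maximise g(t)/(T+t): set derivative to zero → g'(t)(T+t) = g(t).
g'(t) = 0.33·360·t^-0.67. Setting 0.33·360·t^-0.67 = 360·t^0.33/(18+t) gives 0.33(18+t) = t, so 0.67·t = 0.33×18.
t* = 0.33×18/0.67 = 8.866 min.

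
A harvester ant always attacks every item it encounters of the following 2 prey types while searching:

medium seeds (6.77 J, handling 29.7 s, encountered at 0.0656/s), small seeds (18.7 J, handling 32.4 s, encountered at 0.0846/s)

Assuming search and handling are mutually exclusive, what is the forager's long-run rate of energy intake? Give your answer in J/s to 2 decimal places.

R = Σλ_iE_i / (1 + Σλ_ih_i)
Numerator: 0.0656×6.77 + 0.0846×18.7 = 2.026
Denominator: 1 + 0.0656×29.7 + 0.0846×32.4 = 5.689
R = 2.026/5.689 = 0.3561 J/s

0.36 J/s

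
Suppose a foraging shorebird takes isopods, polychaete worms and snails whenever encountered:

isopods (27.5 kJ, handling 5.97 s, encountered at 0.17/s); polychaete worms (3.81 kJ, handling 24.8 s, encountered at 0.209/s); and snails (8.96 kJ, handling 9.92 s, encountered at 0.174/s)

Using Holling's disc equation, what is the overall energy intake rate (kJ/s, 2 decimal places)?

0.79 kJ/s

R = (0.17×27.5 + 0.209×3.81 + 0.174×8.96) / (1 + 0.17×5.97 + 0.209×24.8 + 0.174×9.92) = 7.03/8.924 = 0.7878 kJ/s.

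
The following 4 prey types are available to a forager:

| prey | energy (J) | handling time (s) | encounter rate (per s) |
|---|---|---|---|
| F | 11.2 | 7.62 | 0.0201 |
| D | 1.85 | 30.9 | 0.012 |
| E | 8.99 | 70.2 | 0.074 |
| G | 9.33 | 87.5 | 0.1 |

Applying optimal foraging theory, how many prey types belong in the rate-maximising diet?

1

Rank by E/h (J/s): F 1.47, E 0.128, G 0.107, D 0.0599. Include each in turn until the next type's E/h falls below the running intake rate.
Rate on top 1: 0.1952. E: 0.128 < 0.1952 → exclude; stop.
Optimal diet: F — 1 of 4 types.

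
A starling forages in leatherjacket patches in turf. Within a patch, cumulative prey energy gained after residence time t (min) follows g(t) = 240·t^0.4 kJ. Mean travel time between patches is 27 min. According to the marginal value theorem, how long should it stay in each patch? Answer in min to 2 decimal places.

18.00 min

By the marginal value theorem, leave when the instantaneous gain rate g'(t) equals the habitat-wide average g(t)/(T + t).
g'(t) = 0.4·240·t^-0.6. Setting 0.4·240·t^-0.6 = 240·t^0.4/(27+t) gives 0.4(27+t) = t, so 0.60·t = 0.4×27.
t* = 0.4×27/0.60 = 18 min.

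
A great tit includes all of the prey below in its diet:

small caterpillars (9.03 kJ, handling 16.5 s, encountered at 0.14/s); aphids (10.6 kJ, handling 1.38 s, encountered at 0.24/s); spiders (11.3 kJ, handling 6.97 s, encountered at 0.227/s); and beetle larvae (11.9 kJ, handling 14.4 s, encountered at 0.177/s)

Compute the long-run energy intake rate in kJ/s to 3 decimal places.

1.091 kJ/s

R = (0.14×9.03 + 0.24×10.6 + 0.227×11.3 + 0.177×11.9) / (1 + 0.14×16.5 + 0.24×1.38 + 0.227×6.97 + 0.177×14.4) = 8.48/7.772 = 1.091 kJ/s.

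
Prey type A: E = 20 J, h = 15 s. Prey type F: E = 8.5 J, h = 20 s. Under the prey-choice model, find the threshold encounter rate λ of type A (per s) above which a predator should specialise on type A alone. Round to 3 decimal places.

0.031 per s

The zero-one rule: include type F iff E₂/h₂ > λE₁/(1+λh₁). Equality gives the switch point.
λE₁h₂ = E₂ + λE₂h₁ ⇒ λ = E₂/(E₁h₂ − E₂h₁) = 8.5/(400 − 127.5) = 0.03119 per s.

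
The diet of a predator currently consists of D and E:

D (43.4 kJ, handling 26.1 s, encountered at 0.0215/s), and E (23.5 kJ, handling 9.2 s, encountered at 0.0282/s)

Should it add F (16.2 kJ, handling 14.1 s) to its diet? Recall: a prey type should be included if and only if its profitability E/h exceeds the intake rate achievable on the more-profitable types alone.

Yes

Intake rate on the current diet: R = (0.0215×43.4 + 0.0282×23.5) / (1 + 0.0215×26.1 + 0.0282×9.2) = 1.596/1.821 = 0.8765 kJ/s.
F: E/h = 16.2/14.1 = 1.149 kJ/s.
Since 1.149 > R, including F increases the long-run rate.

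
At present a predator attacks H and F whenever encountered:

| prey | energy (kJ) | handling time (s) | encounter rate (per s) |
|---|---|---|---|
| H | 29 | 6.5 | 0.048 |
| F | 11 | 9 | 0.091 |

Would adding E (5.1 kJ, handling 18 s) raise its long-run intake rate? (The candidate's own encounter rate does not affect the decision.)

No

On H and F alone, R = ΣλE/(1+Σλh) = 2.393/2.131 = 1.123 kJ/s.
E: E/h = 5.1/18 = 0.2833 kJ/s.
Since 0.2833 < R, time spent handling E is better spent searching.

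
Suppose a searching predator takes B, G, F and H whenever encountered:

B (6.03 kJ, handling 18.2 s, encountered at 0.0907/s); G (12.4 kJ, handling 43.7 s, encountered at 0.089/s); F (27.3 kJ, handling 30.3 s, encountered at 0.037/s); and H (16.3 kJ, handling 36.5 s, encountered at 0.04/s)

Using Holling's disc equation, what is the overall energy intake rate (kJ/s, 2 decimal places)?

R = (0.0907×6.03 + 0.089×12.4 + 0.037×27.3 + 0.04×16.3) / (1 + 0.0907×18.2 + 0.089×43.7 + 0.037×30.3 + 0.04×36.5) = 3.313/9.121 = 0.3632 kJ/s.

0.36 kJ/s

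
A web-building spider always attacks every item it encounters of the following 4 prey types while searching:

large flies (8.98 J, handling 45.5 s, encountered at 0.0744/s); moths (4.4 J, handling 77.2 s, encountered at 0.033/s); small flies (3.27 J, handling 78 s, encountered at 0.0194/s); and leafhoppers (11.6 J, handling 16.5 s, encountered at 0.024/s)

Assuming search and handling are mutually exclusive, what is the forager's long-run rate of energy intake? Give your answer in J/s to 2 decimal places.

Energy encountered per unit search time: 0.0744×8.98 + 0.033×4.4 + 0.0194×3.27 + 0.024×11.6 = 1.155 J/s.
Handling time per unit search time: 0.0744×45.5 + 0.033×77.2 + 0.0194×78 + 0.024×16.5 = 7.842.
Rate = 1.155/(1 + 7.842) = 0.1306 J/s.

0.13 J/s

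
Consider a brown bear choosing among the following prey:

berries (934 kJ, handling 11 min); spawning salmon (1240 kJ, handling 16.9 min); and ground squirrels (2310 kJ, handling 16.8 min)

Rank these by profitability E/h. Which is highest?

ground squirrels

Profitability E/h (kJ/min): berries = 934/11 = 84.9, spawning salmon = 1240/16.9 = 73.4, ground squirrels = 2310/16.8 = 138.
Ranked: ground squirrels > berries > spawning salmon.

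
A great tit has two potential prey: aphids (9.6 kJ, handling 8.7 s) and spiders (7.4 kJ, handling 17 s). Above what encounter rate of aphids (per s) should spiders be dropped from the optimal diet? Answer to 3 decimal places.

The zero-one rule: include spiders iff E₂/h₂ > λE₁/(1+λh₁). Equality gives the switch point.
λE₁h₂ = E₂ + λE₂h₁ ⇒ λ = E₂/(E₁h₂ − E₂h₁) = 7.4/(163.2 − 64.38) = 0.07488 per s.

0.075 per s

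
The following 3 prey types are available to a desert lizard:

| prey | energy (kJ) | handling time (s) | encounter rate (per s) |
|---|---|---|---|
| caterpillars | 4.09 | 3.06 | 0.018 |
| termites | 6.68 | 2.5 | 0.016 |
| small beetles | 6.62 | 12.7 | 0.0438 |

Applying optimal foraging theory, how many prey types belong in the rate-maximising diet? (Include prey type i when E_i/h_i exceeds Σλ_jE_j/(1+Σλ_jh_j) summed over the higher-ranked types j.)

3

E/h in descending order: termites 2.67, caterpillars 1.34, small beetles 0.521 kJ/s. The optimal diet is the largest prefix of this list for which every included type satisfies E_i/h_i > R on the types above it.
Rate on top 1: 0.1028. caterpillars: 1.34 > 0.1028 → include.
Rate on top 2: 0.1648. small beetles: 0.521 > 0.1648 → include.
Optimal diet: termites, caterpillars, small beetles — 3 of 3 types.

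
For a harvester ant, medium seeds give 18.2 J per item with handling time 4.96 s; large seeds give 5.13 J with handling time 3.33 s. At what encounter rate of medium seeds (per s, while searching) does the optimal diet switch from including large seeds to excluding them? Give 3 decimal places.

Drop large seeds once their profitability E₂/h₂ falls below the rate achievable on medium seeds alone: E₂/h₂ = λE₁/(1 + λh₁).
Solve for λ: λE₁h₂ = E₂(1 + λh₁) → λ(E₁h₂ − E₂h₁) = E₂ → λ = E₂/(E₁h₂ − E₂h₁).
λ = 5.13/(18.2×3.33 − 5.13×4.96) = 5.13/35.16 = 0.1459 per s.

0.146 per s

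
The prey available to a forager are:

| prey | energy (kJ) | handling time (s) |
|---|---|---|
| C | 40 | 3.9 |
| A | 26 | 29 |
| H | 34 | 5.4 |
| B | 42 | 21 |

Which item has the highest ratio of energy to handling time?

C

Profitability E/h (kJ/s): C = 40/3.9 = 10.3, A = 26/29 = 0.897, H = 34/5.4 = 6.3, B = 42/21 = 2.
Ranked: C > H > B > A.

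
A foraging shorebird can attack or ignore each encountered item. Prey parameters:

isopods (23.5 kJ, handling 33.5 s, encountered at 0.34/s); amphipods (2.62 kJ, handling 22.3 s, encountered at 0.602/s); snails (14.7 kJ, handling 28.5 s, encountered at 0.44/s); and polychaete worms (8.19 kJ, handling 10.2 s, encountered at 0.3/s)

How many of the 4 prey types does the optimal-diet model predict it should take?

Profitabilities (E/h, kJ/s): polychaete worms 0.803, isopods 0.701, snails 0.516, amphipods 0.117. Add prey in this order while the next type's profitability exceeds the intake rate on those already taken.
Rate on top 1: 0.6052. isopods: 0.701 > 0.6052 → include.
Rate on top 2: 0.6762. snails: 0.516 < 0.6762 → exclude; stop.
Optimal diet: polychaete worms, isopods — 2 of 4 types.

2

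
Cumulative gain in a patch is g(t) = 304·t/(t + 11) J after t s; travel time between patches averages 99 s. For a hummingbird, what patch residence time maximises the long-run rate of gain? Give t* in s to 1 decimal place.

33.0 s

Optimal t* satisfies g'(t*) = g(t*)/(T + t*).
g'(t) = 304·11/(t + 11)². Setting 304·11/(t+11)² = 304t/[(t+11)(99+t)] gives 11(99+t) = t(t+11), so t² = 11×99 = 1089.
t* = √1089 = 33 s.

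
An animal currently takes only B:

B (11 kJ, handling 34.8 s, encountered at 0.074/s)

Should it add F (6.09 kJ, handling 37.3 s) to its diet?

Current rate: (0.074×11)/(1 + 0.074×34.8) = 0.2277 kJ/s.
Profitability of F: 6.09/37.3 = 0.1633 kJ/s.
Since 0.1633 < R, time spent handling F is better spent searching.

No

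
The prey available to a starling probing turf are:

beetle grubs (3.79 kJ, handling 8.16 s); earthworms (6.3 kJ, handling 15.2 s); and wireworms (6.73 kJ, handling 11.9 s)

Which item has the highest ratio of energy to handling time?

wireworms

Profitability E/h (kJ/s): beetle grubs = 3.79/8.16 = 0.464, earthworms = 6.3/15.2 = 0.414, wireworms = 6.73/11.9 = 0.566.
Ranked: wireworms > beetle grubs > earthworms.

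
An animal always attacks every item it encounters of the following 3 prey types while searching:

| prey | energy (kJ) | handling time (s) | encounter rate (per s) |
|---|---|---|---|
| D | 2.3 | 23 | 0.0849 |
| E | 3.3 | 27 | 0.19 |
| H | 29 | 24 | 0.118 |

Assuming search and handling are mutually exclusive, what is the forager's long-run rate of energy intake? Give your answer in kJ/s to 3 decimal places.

R = (0.0849×2.3 + 0.19×3.3 + 0.118×29) / (1 + 0.0849×23 + 0.19×27 + 0.118×24) = 4.244/10.91 = 0.3889 kJ/s.

0.389 kJ/s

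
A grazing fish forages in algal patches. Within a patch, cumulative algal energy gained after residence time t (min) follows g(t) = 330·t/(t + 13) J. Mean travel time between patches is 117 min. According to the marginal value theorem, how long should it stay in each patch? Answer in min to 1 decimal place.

39.0 min

By the marginal value theorem, leave when the instantaneous gain rate g'(t) equals the habitat-wide average g(t)/(T + t).
g'(t) = 330·13/(t + 13)². Setting 330·13/(t+13)² = 330t/[(t+13)(117+t)] gives 13(117+t) = t(t+13), so t² = 13×117 = 1521.
t* = √1521 = 39 min.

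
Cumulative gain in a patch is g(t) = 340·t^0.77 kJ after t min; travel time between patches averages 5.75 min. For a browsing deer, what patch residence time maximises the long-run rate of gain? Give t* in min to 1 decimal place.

19.3 min

Optimal t* satisfies g'(t*) = g(t*)/(T + t*).
g'(t) = 0.77·340·t^-0.23. Setting 0.77·340·t^-0.23 = 340·t^0.77/(5.75+t) gives 0.77(5.75+t) = t, so 0.23·t = 0.77×5.75.
t* = 0.77×5.75/0.23 = 19.25 min.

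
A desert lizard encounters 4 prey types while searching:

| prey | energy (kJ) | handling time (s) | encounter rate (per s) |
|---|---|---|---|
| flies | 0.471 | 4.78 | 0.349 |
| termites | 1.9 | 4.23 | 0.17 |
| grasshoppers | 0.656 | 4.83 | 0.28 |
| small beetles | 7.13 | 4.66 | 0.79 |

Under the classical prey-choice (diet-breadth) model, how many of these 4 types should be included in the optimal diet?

1

Rank by E/h (kJ/s): small beetles 1.53, termites 0.449, grasshoppers 0.136, flies 0.0985. Include each in turn until the next type's E/h falls below the running intake rate.
Rate on top 1: 1.203. termites: 0.449 < 1.203 → exclude; stop.
Optimal diet: small beetles — 1 of 4 types.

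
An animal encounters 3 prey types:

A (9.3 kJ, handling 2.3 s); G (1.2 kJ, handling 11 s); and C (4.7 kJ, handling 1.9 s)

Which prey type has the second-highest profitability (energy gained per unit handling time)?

C

In descending order of E/h:
A: 9.3/2.3 = 4.04 kJ/s
C: 4.7/1.9 = 2.47 kJ/s
G: 1.2/11 = 0.109 kJ/s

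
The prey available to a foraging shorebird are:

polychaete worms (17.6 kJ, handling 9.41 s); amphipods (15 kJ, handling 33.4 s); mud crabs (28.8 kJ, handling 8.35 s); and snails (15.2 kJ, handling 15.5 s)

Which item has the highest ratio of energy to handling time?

Profitability E/h (kJ/s): polychaete worms = 17.6/9.41 = 1.87, amphipods = 15/33.4 = 0.449, mud crabs = 28.8/8.35 = 3.45, snails = 15.2/15.5 = 0.981.
Ranked: mud crabs > polychaete worms > snails > amphipods.

mud crabs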